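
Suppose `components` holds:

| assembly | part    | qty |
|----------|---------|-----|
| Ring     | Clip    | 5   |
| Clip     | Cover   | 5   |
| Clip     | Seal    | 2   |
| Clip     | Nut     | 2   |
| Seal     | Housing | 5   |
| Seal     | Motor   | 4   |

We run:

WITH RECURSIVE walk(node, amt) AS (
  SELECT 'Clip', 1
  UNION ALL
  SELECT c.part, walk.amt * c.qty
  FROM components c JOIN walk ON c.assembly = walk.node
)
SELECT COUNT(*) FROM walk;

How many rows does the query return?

6

Base: (Clip, amt=1).
Iteration 1: components of {Clip} -> Cover = 1*5 = 5, Nut = 1*2 = 2, Seal = 1*2 = 2.
Iteration 2: components of {Cover,Nut,Seal} -> Housing = 2*5 = 10, Motor = 2*4 = 8.
Iteration 3: no further components; recursion stops.
Total rows emitted: 6.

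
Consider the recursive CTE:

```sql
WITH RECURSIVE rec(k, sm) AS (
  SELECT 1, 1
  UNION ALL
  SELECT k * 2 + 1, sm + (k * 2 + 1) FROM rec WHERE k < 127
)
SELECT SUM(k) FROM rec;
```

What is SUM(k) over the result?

247

Base: k=1, sm=1.
Iteration 1: 1 < 127 holds -> k = 1 * 2 + 1 = 3, sm = 1 + 3 = 4.
Iteration 2: 3 < 127 holds -> k = 3 * 2 + 1 = 7, sm = 4 + 7 = 11.
Iteration 3: 7 < 127 holds -> k = 7 * 2 + 1 = 15, sm = 11 + 15 = 26.
Iteration 4: 15 < 127 holds -> k = 15 * 2 + 1 = 31, sm = 26 + 31 = 57.
Iteration 5: 31 < 127 holds -> k = 31 * 2 + 1 = 63, sm = 57 + 63 = 120.
Iteration 6: 63 < 127 holds -> k = 63 * 2 + 1 = 127, sm = 120 + 127 = 247.
Iteration 7: 127 < 127 fails; recursion stops.
SUM(k) = 1 + 3 + 7 + 15 + 31 + 63 + 127 = 247.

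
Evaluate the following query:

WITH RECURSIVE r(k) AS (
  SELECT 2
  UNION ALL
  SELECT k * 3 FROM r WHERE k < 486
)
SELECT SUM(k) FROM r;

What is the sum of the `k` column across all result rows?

Base: k=2.
Iteration 1: 2 < 486 holds -> k = 2 * 3 = 6.
Iteration 2: 6 < 486 holds -> k = 6 * 3 = 18.
Iteration 3: 18 < 486 holds -> k = 18 * 3 = 54.
Iteration 4: 54 < 486 holds -> k = 54 * 3 = 162.
Iteration 5: 162 < 486 holds -> k = 162 * 3 = 486.
Iteration 6: 486 < 486 fails; recursion stops.
SUM(k) = 2 + 6 + 18 + 54 + 162 + 486 = 728.

728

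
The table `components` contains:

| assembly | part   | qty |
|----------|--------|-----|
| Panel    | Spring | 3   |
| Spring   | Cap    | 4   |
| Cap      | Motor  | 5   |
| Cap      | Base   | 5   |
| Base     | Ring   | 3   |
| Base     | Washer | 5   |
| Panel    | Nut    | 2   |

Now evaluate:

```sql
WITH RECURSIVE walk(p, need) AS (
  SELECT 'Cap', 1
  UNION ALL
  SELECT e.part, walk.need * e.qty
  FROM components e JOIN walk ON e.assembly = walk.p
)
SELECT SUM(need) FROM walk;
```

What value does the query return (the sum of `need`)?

51

Base: (Cap, need=1).
Iteration 1: components of {Cap} -> Base = 1*5 = 5, Motor = 1*5 = 5.
Iteration 2: components of {Base,Motor} -> Ring = 5*3 = 15, Washer = 5*5 = 25.
Iteration 3: no further components; recursion stops.
SUM(need) = 1 + 5 + 5 + 15 + 25 = 51.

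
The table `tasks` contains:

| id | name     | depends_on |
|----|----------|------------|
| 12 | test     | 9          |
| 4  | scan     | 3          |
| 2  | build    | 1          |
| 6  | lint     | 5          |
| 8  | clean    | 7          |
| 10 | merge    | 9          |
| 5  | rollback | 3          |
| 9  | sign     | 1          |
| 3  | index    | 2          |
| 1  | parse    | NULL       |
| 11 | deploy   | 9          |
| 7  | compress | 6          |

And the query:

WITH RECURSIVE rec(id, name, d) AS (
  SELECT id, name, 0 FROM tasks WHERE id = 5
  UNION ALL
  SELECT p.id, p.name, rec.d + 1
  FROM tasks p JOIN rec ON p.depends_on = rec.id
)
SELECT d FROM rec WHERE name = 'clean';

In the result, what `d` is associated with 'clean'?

Base: id=5 (rollback) at d 0.
Iteration 1: rows with depends_on in {5} -> lint (id 6, d 1).
Iteration 2: rows with depends_on in {6} -> compress (id 7, d 2).
Iteration 3: rows with depends_on in {7} -> clean (id 8, d 3).
Iteration 4: no rows with depends_on in {8}; recursion stops.

3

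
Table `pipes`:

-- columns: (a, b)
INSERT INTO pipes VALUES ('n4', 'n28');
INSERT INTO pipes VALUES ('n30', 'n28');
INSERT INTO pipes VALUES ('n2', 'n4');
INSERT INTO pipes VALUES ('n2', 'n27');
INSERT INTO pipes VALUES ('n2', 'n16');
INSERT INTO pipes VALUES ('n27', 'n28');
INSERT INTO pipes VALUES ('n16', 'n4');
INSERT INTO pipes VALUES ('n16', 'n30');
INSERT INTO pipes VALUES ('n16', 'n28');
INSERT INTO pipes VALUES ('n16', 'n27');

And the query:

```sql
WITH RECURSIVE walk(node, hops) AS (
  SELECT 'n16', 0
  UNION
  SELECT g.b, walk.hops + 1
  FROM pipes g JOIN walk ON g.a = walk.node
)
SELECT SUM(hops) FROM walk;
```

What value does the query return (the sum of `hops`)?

Base: (n16, hops=0).
Iteration 1: edges from {n16} -> (n27, hops=1), (n28, hops=1), (n30, hops=1), (n4, hops=1).
Iteration 2: edges from {n27,n28,n30,n4} -> (n28, hops=2). [UNION drops 2 duplicate row(s)]
Iteration 3: no outgoing edges from {n28}; recursion stops.
SUM(hops) = 0 + 1 + 1 + 1 + 1 + 2 = 6.

6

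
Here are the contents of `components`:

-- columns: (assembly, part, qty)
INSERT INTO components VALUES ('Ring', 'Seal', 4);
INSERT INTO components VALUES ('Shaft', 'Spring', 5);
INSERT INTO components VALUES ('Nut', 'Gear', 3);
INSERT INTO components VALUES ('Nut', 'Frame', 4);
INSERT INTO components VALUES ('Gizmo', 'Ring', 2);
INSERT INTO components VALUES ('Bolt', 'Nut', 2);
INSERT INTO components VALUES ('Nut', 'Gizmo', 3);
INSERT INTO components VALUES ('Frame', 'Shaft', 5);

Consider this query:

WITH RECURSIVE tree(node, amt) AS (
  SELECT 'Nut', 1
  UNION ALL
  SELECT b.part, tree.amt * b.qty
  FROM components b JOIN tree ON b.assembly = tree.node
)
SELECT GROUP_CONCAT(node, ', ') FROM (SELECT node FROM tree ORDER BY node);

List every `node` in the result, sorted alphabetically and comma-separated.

Frame, Gear, Gizmo, Nut, Ring, Seal, Shaft, Spring

Base: (Nut, amt=1).
Iteration 1: components of {Nut} -> Frame = 1*4 = 4, Gear = 1*3 = 3, Gizmo = 1*3 = 3.
Iteration 2: components of {Frame,Gear,Gizmo} -> Ring = 3*2 = 6, Shaft = 4*5 = 20.
Iteration 3: components of {Ring,Shaft} -> Seal = 6*4 = 24, Spring = 20*5 = 100.
Iteration 4: no further components; recursion stops.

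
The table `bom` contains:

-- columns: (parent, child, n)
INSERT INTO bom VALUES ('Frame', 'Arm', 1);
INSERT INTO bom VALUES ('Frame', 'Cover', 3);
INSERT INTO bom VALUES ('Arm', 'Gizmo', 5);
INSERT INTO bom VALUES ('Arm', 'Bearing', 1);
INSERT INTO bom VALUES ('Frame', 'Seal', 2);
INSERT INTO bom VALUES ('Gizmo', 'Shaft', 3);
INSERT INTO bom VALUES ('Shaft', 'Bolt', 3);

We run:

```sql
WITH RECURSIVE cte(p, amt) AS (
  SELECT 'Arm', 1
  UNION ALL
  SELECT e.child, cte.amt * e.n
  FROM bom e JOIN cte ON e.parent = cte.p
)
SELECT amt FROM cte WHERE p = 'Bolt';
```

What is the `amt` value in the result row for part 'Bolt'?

Base: (Arm, amt=1).
Iteration 1: components of {Arm} -> Bearing = 1*1 = 1, Gizmo = 1*5 = 5.
Iteration 2: components of {Bearing,Gizmo} -> Shaft = 5*3 = 15.
Iteration 3: components of {Shaft} -> Bolt = 15*3 = 45.
Iteration 4: no further components; recursion stops.

45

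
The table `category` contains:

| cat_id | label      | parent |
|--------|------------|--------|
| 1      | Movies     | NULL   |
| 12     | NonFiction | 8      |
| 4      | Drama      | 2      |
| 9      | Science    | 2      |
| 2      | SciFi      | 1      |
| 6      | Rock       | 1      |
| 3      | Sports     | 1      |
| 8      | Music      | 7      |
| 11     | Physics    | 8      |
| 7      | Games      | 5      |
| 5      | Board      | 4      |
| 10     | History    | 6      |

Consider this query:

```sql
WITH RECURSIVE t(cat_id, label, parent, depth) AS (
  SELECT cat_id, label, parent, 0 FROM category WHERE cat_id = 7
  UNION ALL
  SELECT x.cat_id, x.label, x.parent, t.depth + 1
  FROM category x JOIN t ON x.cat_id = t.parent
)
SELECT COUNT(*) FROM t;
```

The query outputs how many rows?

Base: cat_id=7 (Games), parent=5, depth 0.
Iteration 1: join on cat_id=5 -> Board (id 5, parent=4, depth 1).
Iteration 2: join on cat_id=4 -> Drama (id 4, parent=2, depth 2).
Iteration 3: join on cat_id=2 -> SciFi (id 2, parent=1, depth 3).
Iteration 4: join on cat_id=1 -> Movies (id 1, parent=NULL, depth 4).
Iteration 5: parent is NULL; no match; recursion stops.
Total rows emitted: 5.

5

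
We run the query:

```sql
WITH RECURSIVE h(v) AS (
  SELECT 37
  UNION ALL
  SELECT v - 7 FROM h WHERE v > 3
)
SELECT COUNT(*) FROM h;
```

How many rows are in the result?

Base: v=37.
Iteration 1: 37 > 3 holds -> v = 37 - 7 = 30.
Iteration 2: 30 > 3 holds -> v = 30 - 7 = 23.
Iteration 3: 23 > 3 holds -> v = 23 - 7 = 16.
Iteration 4: 16 > 3 holds -> v = 16 - 7 = 9.
Iteration 5: 9 > 3 holds -> v = 9 - 7 = 2.
Iteration 6: 2 > 3 fails; recursion stops.
Total rows emitted: 6.

6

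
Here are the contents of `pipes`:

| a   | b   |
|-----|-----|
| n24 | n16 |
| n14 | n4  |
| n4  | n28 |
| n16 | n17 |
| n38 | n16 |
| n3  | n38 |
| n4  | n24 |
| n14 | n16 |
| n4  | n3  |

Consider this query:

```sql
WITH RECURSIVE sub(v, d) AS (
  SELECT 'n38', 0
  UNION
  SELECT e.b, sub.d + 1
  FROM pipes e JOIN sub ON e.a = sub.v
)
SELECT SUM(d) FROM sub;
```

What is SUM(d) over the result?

3

Base: (n38, d=0).
Iteration 1: edges from {n38} -> (n16, d=1).
Iteration 2: edges from {n16} -> (n17, d=2).
Iteration 3: no outgoing edges from {n17}; recursion stops.
SUM(d) = 0 + 1 + 2 = 3.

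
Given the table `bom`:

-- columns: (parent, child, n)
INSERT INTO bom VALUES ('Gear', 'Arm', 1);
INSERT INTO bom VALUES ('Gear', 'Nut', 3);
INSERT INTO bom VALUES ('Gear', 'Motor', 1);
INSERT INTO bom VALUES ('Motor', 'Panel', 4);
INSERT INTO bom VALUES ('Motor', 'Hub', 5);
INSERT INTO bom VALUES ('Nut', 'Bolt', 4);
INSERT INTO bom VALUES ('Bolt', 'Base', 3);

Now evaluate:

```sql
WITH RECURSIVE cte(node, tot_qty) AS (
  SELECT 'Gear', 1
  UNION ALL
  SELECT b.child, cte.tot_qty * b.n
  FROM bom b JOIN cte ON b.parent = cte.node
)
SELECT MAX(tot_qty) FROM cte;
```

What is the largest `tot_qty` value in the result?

36

Base: (Gear, tot_qty=1).
Iteration 1: components of {Gear} -> Arm = 1*1 = 1, Motor = 1*1 = 1, Nut = 1*3 = 3.
Iteration 2: components of {Arm,Motor,Nut} -> Bolt = 3*4 = 12, Hub = 1*5 = 5, Panel = 1*4 = 4.
Iteration 3: components of {Bolt,Hub,Panel} -> Base = 12*3 = 36.
Iteration 4: no further components; recursion stops.
tot_qty values: 1, 1, 3, 1, 12, 4, 5, 36; the maximum is 36.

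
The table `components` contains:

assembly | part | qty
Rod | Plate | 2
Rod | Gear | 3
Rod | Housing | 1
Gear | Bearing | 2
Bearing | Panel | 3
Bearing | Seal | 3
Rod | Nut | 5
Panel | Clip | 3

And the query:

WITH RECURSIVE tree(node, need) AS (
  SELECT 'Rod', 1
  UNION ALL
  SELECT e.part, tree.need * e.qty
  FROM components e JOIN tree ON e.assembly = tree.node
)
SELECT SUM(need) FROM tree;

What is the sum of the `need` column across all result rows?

108

Base: (Rod, need=1).
Iteration 1: components of {Rod} -> Gear = 1*3 = 3, Housing = 1*1 = 1, Nut = 1*5 = 5, Plate = 1*2 = 2.
Iteration 2: components of {Gear,Housing,Nut,Plate} -> Bearing = 3*2 = 6.
Iteration 3: components of {Bearing} -> Panel = 6*3 = 18, Seal = 6*3 = 18.
Iteration 4: components of {Panel,Seal} -> Clip = 18*3 = 54.
Iteration 5: no further components; recursion stops.
SUM(need) = 1 + 2 + 3 + 1 + 5 + 6 + 18 + 18 + 54 = 108.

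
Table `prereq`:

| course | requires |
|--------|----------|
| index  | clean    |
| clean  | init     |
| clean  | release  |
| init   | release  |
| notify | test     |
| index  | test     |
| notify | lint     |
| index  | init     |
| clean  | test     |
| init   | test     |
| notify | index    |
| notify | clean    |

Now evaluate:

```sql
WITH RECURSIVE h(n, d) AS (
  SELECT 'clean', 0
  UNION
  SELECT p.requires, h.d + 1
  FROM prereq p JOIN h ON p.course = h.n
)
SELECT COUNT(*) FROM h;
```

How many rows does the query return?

6

Base: (clean, d=0).
Iteration 1: edges from {clean} -> (init, d=1), (release, d=1), (test, d=1).
Iteration 2: edges from {init,release,test} -> (release, d=2), (test, d=2).
Iteration 3: no outgoing edges from {release,test}; recursion stops.
Total rows emitted: 6.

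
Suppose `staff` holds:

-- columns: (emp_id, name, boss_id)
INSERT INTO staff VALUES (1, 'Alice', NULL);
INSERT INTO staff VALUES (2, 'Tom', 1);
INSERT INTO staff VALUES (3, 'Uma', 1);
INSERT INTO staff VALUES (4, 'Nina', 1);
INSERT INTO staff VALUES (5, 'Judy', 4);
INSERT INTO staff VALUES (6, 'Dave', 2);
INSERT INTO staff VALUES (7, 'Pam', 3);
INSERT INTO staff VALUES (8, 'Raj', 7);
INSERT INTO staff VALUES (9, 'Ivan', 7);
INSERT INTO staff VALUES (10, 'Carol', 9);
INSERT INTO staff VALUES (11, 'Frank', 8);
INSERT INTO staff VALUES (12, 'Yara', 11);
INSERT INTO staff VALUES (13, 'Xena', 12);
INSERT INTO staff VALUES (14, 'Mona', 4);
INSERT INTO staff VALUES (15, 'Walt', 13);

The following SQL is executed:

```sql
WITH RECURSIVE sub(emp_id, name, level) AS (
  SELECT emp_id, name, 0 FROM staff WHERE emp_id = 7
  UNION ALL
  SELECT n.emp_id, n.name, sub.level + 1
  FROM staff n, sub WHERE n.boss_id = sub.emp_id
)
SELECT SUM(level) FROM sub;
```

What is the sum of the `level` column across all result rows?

18

Base: emp_id=7 (Pam) at level 0.
Iteration 1: rows with boss_id in {7} -> Raj (id 8, level 1), Ivan (id 9, level 1).
Iteration 2: rows with boss_id in {8,9} -> Carol (id 10, level 2), Frank (id 11, level 2).
Iteration 3: rows with boss_id in {10,11} -> Yara (id 12, level 3).
Iteration 4: rows with boss_id in {12} -> Xena (id 13, level 4).
Iteration 5: rows with boss_id in {13} -> Walt (id 15, level 5).
Iteration 6: no rows with boss_id in {15}; recursion stops.
SUM(level) = 0 + 1 + 1 + 2 + 2 + 3 + 4 + 5 = 18.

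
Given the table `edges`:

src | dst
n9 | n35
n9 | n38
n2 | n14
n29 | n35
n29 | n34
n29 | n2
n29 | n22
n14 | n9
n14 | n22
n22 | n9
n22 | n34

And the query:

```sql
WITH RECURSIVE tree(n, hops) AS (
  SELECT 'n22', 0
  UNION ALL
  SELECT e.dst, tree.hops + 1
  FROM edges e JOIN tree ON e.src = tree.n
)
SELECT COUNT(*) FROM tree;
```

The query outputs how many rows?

5

Base: (n22, hops=0).
Iteration 1: edges from {n22} -> (n34, hops=1), (n9, hops=1).
Iteration 2: edges from {n34,n9} -> (n35, hops=2), (n38, hops=2).
Iteration 3: no outgoing edges from {n35,n38}; recursion stops.
Total rows emitted: 5.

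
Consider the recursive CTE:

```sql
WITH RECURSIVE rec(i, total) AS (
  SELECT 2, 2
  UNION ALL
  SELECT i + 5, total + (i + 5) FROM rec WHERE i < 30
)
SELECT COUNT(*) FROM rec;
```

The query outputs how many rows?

Base: i=2, total=2.
Iteration 1: 2 < 30 holds -> i = 2 + 5 = 7, total = 2 + 7 = 9.
Iteration 2: 7 < 30 holds -> i = 7 + 5 = 12, total = 9 + 12 = 21.
Iteration 3: 12 < 30 holds -> i = 12 + 5 = 17, total = 21 + 17 = 38.
Iteration 4: 17 < 30 holds -> i = 17 + 5 = 22, total = 38 + 22 = 60.
Iteration 5: 22 < 30 holds -> i = 22 + 5 = 27, total = 60 + 27 = 87.
Iteration 6: 27 < 30 holds -> i = 27 + 5 = 32, total = 87 + 32 = 119.
Iteration 7: 32 < 30 fails; recursion stops.
Total rows emitted: 7.

7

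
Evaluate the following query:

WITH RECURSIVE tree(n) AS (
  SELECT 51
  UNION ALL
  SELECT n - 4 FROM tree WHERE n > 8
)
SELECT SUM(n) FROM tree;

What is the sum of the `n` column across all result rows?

Base: n=51.
Iteration 1: 51 > 8 holds -> n = 51 - 4 = 47.
Iteration 2: 47 > 8 holds -> n = 47 - 4 = 43.
Iteration 3: 43 > 8 holds -> n = 43 - 4 = 39.
Iteration 4: 39 > 8 holds -> n = 39 - 4 = 35.
Iteration 5: 35 > 8 holds -> n = 35 - 4 = 31.
Iteration 6: 31 > 8 holds -> n = 31 - 4 = 27.
Iteration 7: 27 > 8 holds -> n = 27 - 4 = 23.
Iteration 8: 23 > 8 holds -> n = 23 - 4 = 19.
Iteration 9: 19 > 8 holds -> n = 19 - 4 = 15.
Iteration 10: 15 > 8 holds -> n = 15 - 4 = 11.
Iteration 11: 11 > 8 holds -> n = 11 - 4 = 7.
Iteration 12: 7 > 8 fails; recursion stops.
SUM(n) = 51 + 47 + 43 + 39 + 35 + 31 + 27 + 23 + 19 + 15 + 11 + 7 = 348.

348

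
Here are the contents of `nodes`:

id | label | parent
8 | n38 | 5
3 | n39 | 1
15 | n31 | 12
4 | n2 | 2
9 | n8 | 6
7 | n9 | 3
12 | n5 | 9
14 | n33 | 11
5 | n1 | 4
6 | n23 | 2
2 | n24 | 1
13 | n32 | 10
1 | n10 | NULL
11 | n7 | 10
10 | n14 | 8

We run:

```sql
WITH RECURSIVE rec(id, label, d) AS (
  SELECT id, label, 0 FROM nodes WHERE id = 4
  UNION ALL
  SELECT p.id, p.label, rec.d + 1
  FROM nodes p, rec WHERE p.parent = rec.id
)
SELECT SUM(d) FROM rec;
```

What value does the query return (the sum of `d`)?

Base: id=4 (n2) at d 0.
Iteration 1: rows with parent in {4} -> n1 (id 5, d 1).
Iteration 2: rows with parent in {5} -> n38 (id 8, d 2).
Iteration 3: rows with parent in {8} -> n14 (id 10, d 3).
Iteration 4: rows with parent in {10} -> n7 (id 11, d 4), n32 (id 13, d 4).
Iteration 5: rows with parent in {11,13} -> n33 (id 14, d 5).
Iteration 6: no rows with parent in {14}; recursion stops.
SUM(d) = 0 + 1 + 2 + 3 + 4 + 4 + 5 = 19.

19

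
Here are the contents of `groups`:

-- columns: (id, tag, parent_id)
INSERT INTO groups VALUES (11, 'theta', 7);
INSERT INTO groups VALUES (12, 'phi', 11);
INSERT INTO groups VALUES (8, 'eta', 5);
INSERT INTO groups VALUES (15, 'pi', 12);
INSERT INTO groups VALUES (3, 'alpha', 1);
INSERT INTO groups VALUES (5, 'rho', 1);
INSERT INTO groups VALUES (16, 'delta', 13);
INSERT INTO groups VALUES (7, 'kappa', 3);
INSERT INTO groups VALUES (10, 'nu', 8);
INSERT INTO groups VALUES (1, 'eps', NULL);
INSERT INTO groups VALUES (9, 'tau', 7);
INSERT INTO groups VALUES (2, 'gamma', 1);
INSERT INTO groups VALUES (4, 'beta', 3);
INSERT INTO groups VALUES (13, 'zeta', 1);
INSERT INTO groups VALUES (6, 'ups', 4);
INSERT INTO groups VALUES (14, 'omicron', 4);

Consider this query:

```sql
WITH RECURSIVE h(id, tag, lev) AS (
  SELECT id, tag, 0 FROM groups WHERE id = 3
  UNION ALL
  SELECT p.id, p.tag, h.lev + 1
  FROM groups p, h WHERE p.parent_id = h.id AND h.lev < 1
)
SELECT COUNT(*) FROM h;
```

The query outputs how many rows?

3

Base: id=3 (alpha) at lev 0.
Iteration 1: rows with parent_id in {3} -> beta (id 4, lev 1), kappa (id 7, lev 1).
Iteration 2: lev < 1 fails for all current rows; recursion stops.
Total rows emitted: 3.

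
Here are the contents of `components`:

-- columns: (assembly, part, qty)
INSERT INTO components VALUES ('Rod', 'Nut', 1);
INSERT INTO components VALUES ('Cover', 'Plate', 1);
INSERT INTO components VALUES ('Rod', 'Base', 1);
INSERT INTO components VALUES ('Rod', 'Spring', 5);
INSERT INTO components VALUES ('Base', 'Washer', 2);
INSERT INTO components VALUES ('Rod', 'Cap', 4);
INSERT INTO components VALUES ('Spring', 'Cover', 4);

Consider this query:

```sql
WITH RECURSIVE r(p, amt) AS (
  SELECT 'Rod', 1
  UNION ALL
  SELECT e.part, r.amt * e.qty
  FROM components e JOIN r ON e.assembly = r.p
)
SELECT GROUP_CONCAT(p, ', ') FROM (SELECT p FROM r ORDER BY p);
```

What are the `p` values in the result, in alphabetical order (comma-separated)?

Base, Cap, Cover, Nut, Plate, Rod, Spring, Washer

Base: (Rod, amt=1).
Iteration 1: components of {Rod} -> Base = 1*1 = 1, Cap = 1*4 = 4, Nut = 1*1 = 1, Spring = 1*5 = 5.
Iteration 2: components of {Base,Cap,Nut,Spring} -> Cover = 5*4 = 20, Washer = 1*2 = 2.
Iteration 3: components of {Cover,Washer} -> Plate = 20*1 = 20.
Iteration 4: no further components; recursion stops.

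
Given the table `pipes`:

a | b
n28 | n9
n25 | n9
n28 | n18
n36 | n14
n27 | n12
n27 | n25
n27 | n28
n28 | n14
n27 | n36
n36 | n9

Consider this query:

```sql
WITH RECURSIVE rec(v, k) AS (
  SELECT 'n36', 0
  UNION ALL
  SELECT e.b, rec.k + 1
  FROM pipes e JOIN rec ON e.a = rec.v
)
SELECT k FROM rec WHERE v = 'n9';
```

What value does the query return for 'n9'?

Base: (n36, k=0).
Iteration 1: edges from {n36} -> (n14, k=1), (n9, k=1).
Iteration 2: no outgoing edges from {n14,n9}; recursion stops.

1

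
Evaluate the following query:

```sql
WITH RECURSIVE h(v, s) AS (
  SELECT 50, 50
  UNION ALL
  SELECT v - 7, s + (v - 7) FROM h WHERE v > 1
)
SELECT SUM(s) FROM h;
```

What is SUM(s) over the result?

1212

Base: v=50, s=50.
Iteration 1: 50 > 1 holds -> v = 50 - 7 = 43, s = 50 + 43 = 93.
Iteration 2: 43 > 1 holds -> v = 43 - 7 = 36, s = 93 + 36 = 129.
Iteration 3: 36 > 1 holds -> v = 36 - 7 = 29, s = 129 + 29 = 158.
Iteration 4: 29 > 1 holds -> v = 29 - 7 = 22, s = 158 + 22 = 180.
Iteration 5: 22 > 1 holds -> v = 22 - 7 = 15, s = 180 + 15 = 195.
Iteration 6: 15 > 1 holds -> v = 15 - 7 = 8, s = 195 + 8 = 203.
Iteration 7: 8 > 1 holds -> v = 8 - 7 = 1, s = 203 + 1 = 204.
Iteration 8: 1 > 1 fails; recursion stops.
SUM(s) = 50 + 93 + 129 + 158 + 180 + 195 + 203 + 204 = 1212.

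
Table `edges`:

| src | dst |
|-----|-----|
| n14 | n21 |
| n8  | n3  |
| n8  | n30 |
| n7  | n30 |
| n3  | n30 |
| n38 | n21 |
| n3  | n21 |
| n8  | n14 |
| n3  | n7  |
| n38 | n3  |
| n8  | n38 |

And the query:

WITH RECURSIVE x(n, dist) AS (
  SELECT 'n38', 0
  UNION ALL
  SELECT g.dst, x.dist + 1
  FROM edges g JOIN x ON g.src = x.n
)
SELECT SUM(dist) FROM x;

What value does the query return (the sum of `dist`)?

11

Base: (n38, dist=0).
Iteration 1: edges from {n38} -> (n21, dist=1), (n3, dist=1).
Iteration 2: edges from {n21,n3} -> (n21, dist=2), (n30, dist=2), (n7, dist=2).
Iteration 3: edges from {n21,n30,n7} -> (n30, dist=3).
Iteration 4: no outgoing edges from {n30}; recursion stops.
SUM(dist) = 0 + 1 + 1 + 2 + 2 + 2 + 3 = 11.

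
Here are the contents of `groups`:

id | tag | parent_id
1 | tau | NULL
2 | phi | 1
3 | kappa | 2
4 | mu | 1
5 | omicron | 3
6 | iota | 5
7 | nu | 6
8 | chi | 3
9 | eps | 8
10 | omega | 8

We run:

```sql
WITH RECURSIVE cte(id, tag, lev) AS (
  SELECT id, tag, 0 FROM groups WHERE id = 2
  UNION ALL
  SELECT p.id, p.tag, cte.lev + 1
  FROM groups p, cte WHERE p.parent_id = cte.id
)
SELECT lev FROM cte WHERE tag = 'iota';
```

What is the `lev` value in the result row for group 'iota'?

3

Base: id=2 (phi) at lev 0.
Iteration 1: rows with parent_id in {2} -> kappa (id 3, lev 1).
Iteration 2: rows with parent_id in {3} -> omicron (id 5, lev 2), chi (id 8, lev 2).
Iteration 3: rows with parent_id in {5,8} -> iota (id 6, lev 3), eps (id 9, lev 3), omega (id 10, lev 3).
Iteration 4: rows with parent_id in {6,9,10} -> nu (id 7, lev 4).
Iteration 5: no rows with parent_id in {7}; recursion stops.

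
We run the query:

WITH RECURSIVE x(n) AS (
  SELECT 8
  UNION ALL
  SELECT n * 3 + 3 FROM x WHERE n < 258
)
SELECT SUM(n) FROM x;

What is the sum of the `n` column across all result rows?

Base: n=8.
Iteration 1: 8 < 258 holds -> n = 8 * 3 + 3 = 27.
Iteration 2: 27 < 258 holds -> n = 27 * 3 + 3 = 84.
Iteration 3: 84 < 258 holds -> n = 84 * 3 + 3 = 255.
Iteration 4: 255 < 258 holds -> n = 255 * 3 + 3 = 768.
Iteration 5: 768 < 258 fails; recursion stops.
SUM(n) = 8 + 27 + 84 + 255 + 768 = 1142.

1142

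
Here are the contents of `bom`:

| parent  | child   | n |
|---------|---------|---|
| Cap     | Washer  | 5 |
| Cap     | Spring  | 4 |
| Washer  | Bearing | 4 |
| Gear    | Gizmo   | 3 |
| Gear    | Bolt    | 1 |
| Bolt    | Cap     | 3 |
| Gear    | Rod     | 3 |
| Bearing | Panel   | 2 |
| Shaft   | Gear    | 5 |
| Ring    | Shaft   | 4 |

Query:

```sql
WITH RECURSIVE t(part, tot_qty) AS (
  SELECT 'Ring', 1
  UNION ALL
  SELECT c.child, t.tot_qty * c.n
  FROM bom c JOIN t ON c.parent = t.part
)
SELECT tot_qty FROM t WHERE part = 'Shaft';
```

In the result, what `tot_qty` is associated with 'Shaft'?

Base: (Ring, tot_qty=1).
Iteration 1: components of {Ring} -> Shaft = 1*4 = 4.
Iteration 2: components of {Shaft} -> Gear = 4*5 = 20.
Iteration 3: components of {Gear} -> Bolt = 20*1 = 20, Gizmo = 20*3 = 60, Rod = 20*3 = 60.
Iteration 4: components of {Bolt,Gizmo,Rod} -> Cap = 20*3 = 60.
Iteration 5: components of {Cap} -> Spring = 60*4 = 240, Washer = 60*5 = 300.
Iteration 6: components of {Spring,Washer} -> Bearing = 300*4 = 1200.
Iteration 7: components of {Bearing} -> Panel = 1200*2 = 2400.
Iteration 8: no further components; recursion stops.

4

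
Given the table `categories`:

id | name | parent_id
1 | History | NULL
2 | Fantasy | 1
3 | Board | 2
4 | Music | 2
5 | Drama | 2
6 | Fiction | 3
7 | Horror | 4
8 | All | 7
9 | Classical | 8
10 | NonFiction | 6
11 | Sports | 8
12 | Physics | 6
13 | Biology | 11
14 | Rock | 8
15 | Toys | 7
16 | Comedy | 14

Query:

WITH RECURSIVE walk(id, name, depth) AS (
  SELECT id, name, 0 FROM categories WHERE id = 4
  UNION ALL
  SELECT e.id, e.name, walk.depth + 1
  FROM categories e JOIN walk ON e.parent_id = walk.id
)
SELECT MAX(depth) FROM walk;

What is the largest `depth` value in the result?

4

Base: id=4 (Music) at depth 0.
Iteration 1: rows with parent_id in {4} -> Horror (id 7, depth 1).
Iteration 2: rows with parent_id in {7} -> All (id 8, depth 2), Toys (id 15, depth 2).
Iteration 3: rows with parent_id in {8,15} -> Classical (id 9, depth 3), Sports (id 11, depth 3), Rock (id 14, depth 3).
Iteration 4: rows with parent_id in {9,11,14} -> Biology (id 13, depth 4), Comedy (id 16, depth 4).
Iteration 5: no rows with parent_id in {13,16}; recursion stops.
depth values: 0, 1, 2, 2, 3, 3, 3, 4, 4; the maximum is 4.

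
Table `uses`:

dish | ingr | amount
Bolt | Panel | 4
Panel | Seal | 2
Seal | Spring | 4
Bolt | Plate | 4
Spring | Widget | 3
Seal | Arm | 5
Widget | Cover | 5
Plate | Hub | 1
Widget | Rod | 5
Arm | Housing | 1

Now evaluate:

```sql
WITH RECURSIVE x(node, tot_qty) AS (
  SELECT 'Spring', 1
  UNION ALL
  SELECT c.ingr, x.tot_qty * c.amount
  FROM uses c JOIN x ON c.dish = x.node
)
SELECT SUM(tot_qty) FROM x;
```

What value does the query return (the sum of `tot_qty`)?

34

Base: (Spring, tot_qty=1).
Iteration 1: components of {Spring} -> Widget = 1*3 = 3.
Iteration 2: components of {Widget} -> Cover = 3*5 = 15, Rod = 3*5 = 15.
Iteration 3: no further components; recursion stops.
SUM(tot_qty) = 1 + 3 + 15 + 15 = 34.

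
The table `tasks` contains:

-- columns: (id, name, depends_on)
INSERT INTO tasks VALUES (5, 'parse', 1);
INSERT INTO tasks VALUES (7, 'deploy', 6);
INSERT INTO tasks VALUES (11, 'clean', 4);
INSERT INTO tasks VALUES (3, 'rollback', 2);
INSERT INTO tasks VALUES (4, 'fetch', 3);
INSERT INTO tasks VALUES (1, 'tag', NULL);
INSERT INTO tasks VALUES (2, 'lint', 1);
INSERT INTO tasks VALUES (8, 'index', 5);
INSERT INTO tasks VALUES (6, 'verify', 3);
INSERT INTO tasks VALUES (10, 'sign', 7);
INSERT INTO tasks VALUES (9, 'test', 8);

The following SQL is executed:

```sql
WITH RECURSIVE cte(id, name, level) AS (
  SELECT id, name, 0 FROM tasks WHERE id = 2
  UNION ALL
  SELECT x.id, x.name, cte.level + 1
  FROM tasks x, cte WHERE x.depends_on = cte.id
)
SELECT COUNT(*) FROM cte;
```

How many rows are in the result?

7

Base: id=2 (lint) at level 0.
Iteration 1: rows with depends_on in {2} -> rollback (id 3, level 1).
Iteration 2: rows with depends_on in {3} -> fetch (id 4, level 2), verify (id 6, level 2).
Iteration 3: rows with depends_on in {4,6} -> deploy (id 7, level 3), clean (id 11, level 3).
Iteration 4: rows with depends_on in {7,11} -> sign (id 10, level 4).
Iteration 5: no rows with depends_on in {10}; recursion stops.
Total rows emitted: 7.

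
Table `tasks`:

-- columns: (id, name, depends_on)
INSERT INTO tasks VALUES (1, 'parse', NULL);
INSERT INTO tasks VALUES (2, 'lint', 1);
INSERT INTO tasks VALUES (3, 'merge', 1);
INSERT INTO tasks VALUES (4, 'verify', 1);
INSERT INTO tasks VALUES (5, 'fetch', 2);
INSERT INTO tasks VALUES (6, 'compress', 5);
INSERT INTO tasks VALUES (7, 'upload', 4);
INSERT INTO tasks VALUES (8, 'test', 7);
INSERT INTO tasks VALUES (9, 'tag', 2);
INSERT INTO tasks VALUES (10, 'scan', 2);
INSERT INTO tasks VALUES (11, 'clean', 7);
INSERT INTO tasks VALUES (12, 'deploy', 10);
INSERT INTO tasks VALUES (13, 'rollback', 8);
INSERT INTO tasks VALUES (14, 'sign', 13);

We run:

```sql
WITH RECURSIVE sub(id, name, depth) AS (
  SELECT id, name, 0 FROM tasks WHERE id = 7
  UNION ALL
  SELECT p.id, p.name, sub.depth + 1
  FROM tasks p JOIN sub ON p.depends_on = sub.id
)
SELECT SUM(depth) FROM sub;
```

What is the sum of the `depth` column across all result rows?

7

Base: id=7 (upload) at depth 0.
Iteration 1: rows with depends_on in {7} -> test (id 8, depth 1), clean (id 11, depth 1).
Iteration 2: rows with depends_on in {8,11} -> rollback (id 13, depth 2).
Iteration 3: rows with depends_on in {13} -> sign (id 14, depth 3).
Iteration 4: no rows with depends_on in {14}; recursion stops.
SUM(depth) = 0 + 1 + 1 + 2 + 3 = 7.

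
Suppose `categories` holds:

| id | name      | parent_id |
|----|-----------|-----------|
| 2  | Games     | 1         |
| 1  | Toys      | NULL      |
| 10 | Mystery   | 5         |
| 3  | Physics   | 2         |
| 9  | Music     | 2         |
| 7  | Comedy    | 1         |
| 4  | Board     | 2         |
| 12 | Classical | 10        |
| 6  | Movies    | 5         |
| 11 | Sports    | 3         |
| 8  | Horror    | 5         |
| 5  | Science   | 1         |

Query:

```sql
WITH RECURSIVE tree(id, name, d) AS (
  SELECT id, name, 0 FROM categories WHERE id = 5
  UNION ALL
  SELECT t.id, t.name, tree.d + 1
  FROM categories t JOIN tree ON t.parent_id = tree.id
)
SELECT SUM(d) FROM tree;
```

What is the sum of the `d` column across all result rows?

Base: id=5 (Science) at d 0.
Iteration 1: rows with parent_id in {5} -> Movies (id 6, d 1), Horror (id 8, d 1), Mystery (id 10, d 1).
Iteration 2: rows with parent_id in {6,8,10} -> Classical (id 12, d 2).
Iteration 3: no rows with parent_id in {12}; recursion stops.
SUM(d) = 0 + 1 + 1 + 1 + 2 = 5.

5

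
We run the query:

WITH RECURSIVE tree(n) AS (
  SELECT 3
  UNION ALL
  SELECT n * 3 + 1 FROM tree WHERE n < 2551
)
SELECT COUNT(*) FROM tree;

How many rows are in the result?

Base: n=3.
Iteration 1: 3 < 2551 holds -> n = 3 * 3 + 1 = 10.
Iteration 2: 10 < 2551 holds -> n = 10 * 3 + 1 = 31.
Iteration 3: 31 < 2551 holds -> n = 31 * 3 + 1 = 94.
Iteration 4: 94 < 2551 holds -> n = 94 * 3 + 1 = 283.
Iteration 5: 283 < 2551 holds -> n = 283 * 3 + 1 = 850.
Iteration 6: 850 < 2551 holds -> n = 850 * 3 + 1 = 2551.
Iteration 7: 2551 < 2551 fails; recursion stops.
Total rows emitted: 7.

7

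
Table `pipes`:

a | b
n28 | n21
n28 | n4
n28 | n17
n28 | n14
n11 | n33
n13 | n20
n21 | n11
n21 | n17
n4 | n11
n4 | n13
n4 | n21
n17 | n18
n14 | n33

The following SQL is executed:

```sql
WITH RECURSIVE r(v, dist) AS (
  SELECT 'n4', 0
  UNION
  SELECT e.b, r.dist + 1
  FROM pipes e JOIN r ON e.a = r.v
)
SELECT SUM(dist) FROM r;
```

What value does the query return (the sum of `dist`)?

Base: (n4, dist=0).
Iteration 1: edges from {n4} -> (n11, dist=1), (n13, dist=1), (n21, dist=1).
Iteration 2: edges from {n11,n13,n21} -> (n11, dist=2), (n17, dist=2), (n20, dist=2), (n33, dist=2).
Iteration 3: edges from {n11,n17,n20,n33} -> (n18, dist=3), (n33, dist=3).
Iteration 4: no outgoing edges from {n18,n33}; recursion stops.
SUM(dist) = 0 + 1 + 1 + 1 + 2 + 2 + 2 + 2 + 3 + 3 = 17.

17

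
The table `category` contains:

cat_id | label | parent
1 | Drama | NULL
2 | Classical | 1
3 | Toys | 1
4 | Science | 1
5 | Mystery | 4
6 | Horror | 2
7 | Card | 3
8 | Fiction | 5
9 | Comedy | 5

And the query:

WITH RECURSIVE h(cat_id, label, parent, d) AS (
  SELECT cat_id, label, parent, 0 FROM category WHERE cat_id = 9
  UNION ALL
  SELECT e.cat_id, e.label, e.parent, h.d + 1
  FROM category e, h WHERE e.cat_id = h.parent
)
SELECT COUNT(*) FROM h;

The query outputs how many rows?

4

Base: cat_id=9 (Comedy), parent=5, d 0.
Iteration 1: join on cat_id=5 -> Mystery (id 5, parent=4, d 1).
Iteration 2: join on cat_id=4 -> Science (id 4, parent=1, d 2).
Iteration 3: join on cat_id=1 -> Drama (id 1, parent=NULL, d 3).
Iteration 4: parent is NULL; no match; recursion stops.
Total rows emitted: 4.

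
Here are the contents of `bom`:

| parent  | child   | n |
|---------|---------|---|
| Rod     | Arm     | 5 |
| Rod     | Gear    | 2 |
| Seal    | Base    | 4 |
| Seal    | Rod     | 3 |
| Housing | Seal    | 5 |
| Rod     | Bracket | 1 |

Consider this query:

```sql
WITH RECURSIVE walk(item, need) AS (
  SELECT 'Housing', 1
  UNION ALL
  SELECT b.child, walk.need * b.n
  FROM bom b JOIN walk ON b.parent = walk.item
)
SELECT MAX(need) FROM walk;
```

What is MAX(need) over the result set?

Base: (Housing, need=1).
Iteration 1: components of {Housing} -> Seal = 1*5 = 5.
Iteration 2: components of {Seal} -> Base = 5*4 = 20, Rod = 5*3 = 15.
Iteration 3: components of {Base,Rod} -> Arm = 15*5 = 75, Bracket = 15*1 = 15, Gear = 15*2 = 30.
Iteration 4: no further components; recursion stops.
need values: 1, 5, 15, 20, 15, 75, 30; the maximum is 75.

75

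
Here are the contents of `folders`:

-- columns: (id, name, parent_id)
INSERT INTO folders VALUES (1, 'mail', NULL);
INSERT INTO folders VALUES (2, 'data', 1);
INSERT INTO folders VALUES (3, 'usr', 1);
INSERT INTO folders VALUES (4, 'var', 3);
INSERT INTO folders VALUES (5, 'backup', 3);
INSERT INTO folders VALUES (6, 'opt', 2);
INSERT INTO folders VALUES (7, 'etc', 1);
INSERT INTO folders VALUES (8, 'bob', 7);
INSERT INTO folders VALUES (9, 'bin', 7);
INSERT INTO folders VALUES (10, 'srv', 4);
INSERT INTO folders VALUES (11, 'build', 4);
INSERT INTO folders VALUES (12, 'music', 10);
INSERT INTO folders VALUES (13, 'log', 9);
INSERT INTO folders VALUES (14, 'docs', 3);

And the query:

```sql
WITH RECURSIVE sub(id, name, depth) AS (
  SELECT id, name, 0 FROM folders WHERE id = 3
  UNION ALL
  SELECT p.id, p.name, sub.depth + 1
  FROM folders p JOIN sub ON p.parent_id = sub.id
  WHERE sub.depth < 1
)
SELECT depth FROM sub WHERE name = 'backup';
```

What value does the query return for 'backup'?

Base: id=3 (usr) at depth 0.
Iteration 1: rows with parent_id in {3} -> var (id 4, depth 1), backup (id 5, depth 1), docs (id 14, depth 1).
Iteration 2: depth < 1 fails for all current rows; recursion stops.

1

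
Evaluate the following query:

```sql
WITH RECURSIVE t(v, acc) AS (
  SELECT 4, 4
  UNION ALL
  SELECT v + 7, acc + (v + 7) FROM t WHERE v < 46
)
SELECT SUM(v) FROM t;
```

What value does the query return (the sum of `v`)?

Base: v=4, acc=4.
Iteration 1: 4 < 46 holds -> v = 4 + 7 = 11, acc = 4 + 11 = 15.
Iteration 2: 11 < 46 holds -> v = 11 + 7 = 18, acc = 15 + 18 = 33.
Iteration 3: 18 < 46 holds -> v = 18 + 7 = 25, acc = 33 + 25 = 58.
Iteration 4: 25 < 46 holds -> v = 25 + 7 = 32, acc = 58 + 32 = 90.
Iteration 5: 32 < 46 holds -> v = 32 + 7 = 39, acc = 90 + 39 = 129.
Iteration 6: 39 < 46 holds -> v = 39 + 7 = 46, acc = 129 + 46 = 175.
Iteration 7: 46 < 46 fails; recursion stops.
SUM(v) = 4 + 11 + 18 + 25 + 32 + 39 + 46 = 175.

175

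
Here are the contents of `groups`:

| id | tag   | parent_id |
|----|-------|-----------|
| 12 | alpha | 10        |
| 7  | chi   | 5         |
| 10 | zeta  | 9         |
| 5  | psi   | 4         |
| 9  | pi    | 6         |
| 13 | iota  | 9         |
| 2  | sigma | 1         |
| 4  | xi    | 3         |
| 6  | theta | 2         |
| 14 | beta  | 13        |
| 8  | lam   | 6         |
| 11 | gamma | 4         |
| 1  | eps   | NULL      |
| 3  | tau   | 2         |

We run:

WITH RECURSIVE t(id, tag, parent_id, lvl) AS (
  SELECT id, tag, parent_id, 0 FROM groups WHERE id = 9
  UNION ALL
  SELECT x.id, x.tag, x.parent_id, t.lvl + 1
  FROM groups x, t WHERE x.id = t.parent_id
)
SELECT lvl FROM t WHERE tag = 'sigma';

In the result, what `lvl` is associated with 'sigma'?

2

Base: id=9 (pi), parent_id=6, lvl 0.
Iteration 1: join on id=6 -> theta (id 6, parent_id=2, lvl 1).
Iteration 2: join on id=2 -> sigma (id 2, parent_id=1, lvl 2).
Iteration 3: join on id=1 -> eps (id 1, parent_id=NULL, lvl 3).
Iteration 4: parent_id is NULL; no match; recursion stops.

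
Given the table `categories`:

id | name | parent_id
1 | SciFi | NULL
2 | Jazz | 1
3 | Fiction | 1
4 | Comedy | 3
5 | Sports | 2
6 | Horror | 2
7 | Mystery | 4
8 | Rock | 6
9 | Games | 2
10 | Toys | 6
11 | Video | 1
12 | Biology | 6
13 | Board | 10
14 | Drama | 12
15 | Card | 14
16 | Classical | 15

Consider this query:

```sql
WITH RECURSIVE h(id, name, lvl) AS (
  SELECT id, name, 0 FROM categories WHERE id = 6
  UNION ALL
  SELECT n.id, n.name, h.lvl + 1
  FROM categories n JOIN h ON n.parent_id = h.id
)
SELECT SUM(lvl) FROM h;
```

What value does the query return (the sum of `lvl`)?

14

Base: id=6 (Horror) at lvl 0.
Iteration 1: rows with parent_id in {6} -> Rock (id 8, lvl 1), Toys (id 10, lvl 1), Biology (id 12, lvl 1).
Iteration 2: rows with parent_id in {8,10,12} -> Board (id 13, lvl 2), Drama (id 14, lvl 2).
Iteration 3: rows with parent_id in {13,14} -> Card (id 15, lvl 3).
Iteration 4: rows with parent_id in {15} -> Classical (id 16, lvl 4).
Iteration 5: no rows with parent_id in {16}; recursion stops.
SUM(lvl) = 0 + 1 + 1 + 1 + 2 + 2 + 3 + 4 = 14.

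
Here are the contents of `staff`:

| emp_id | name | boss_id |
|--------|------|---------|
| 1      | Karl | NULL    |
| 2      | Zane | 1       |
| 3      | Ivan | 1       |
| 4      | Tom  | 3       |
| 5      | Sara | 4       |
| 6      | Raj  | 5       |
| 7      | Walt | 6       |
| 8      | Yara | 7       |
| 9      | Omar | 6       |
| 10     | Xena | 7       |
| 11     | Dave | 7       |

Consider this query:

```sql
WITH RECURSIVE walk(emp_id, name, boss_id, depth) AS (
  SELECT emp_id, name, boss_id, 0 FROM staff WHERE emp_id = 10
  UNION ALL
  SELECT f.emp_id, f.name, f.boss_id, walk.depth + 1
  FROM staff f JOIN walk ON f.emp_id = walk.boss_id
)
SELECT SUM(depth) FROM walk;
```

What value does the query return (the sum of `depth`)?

21

Base: emp_id=10 (Xena), boss_id=7, depth 0.
Iteration 1: join on emp_id=7 -> Walt (id 7, boss_id=6, depth 1).
Iteration 2: join on emp_id=6 -> Raj (id 6, boss_id=5, depth 2).
Iteration 3: join on emp_id=5 -> Sara (id 5, boss_id=4, depth 3).
Iteration 4: join on emp_id=4 -> Tom (id 4, boss_id=3, depth 4).
Iteration 5: join on emp_id=3 -> Ivan (id 3, boss_id=1, depth 5).
Iteration 6: join on emp_id=1 -> Karl (id 1, boss_id=NULL, depth 6).
Iteration 7: boss_id is NULL; no match; recursion stops.
SUM(depth) = 0 + 1 + 2 + 3 + 4 + 5 + 6 = 21.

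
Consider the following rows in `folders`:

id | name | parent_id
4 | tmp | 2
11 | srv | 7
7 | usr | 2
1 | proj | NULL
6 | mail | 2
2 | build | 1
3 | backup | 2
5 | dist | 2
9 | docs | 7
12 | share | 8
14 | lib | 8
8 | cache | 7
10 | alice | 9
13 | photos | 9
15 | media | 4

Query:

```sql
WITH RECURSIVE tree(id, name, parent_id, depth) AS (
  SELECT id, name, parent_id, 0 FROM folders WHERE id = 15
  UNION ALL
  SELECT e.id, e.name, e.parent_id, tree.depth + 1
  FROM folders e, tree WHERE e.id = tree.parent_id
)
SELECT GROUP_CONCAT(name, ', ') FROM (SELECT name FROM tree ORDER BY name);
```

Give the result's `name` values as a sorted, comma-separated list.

Base: id=15 (media), parent_id=4, depth 0.
Iteration 1: join on id=4 -> tmp (id 4, parent_id=2, depth 1).
Iteration 2: join on id=2 -> build (id 2, parent_id=1, depth 2).
Iteration 3: join on id=1 -> proj (id 1, parent_id=NULL, depth 3).
Iteration 4: parent_id is NULL; no match; recursion stops.

build, media, proj, tmp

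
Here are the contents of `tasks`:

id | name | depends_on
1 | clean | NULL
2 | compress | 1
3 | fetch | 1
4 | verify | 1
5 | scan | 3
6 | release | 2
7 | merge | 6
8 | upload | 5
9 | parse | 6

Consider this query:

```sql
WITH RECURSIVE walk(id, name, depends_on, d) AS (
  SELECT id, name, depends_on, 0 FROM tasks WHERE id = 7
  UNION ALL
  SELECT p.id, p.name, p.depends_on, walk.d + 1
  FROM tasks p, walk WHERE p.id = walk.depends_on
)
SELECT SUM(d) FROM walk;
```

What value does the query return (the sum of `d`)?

6

Base: id=7 (merge), depends_on=6, d 0.
Iteration 1: join on id=6 -> release (id 6, depends_on=2, d 1).
Iteration 2: join on id=2 -> compress (id 2, depends_on=1, d 2).
Iteration 3: join on id=1 -> clean (id 1, depends_on=NULL, d 3).
Iteration 4: depends_on is NULL; no match; recursion stops.
SUM(d) = 0 + 1 + 2 + 3 = 6.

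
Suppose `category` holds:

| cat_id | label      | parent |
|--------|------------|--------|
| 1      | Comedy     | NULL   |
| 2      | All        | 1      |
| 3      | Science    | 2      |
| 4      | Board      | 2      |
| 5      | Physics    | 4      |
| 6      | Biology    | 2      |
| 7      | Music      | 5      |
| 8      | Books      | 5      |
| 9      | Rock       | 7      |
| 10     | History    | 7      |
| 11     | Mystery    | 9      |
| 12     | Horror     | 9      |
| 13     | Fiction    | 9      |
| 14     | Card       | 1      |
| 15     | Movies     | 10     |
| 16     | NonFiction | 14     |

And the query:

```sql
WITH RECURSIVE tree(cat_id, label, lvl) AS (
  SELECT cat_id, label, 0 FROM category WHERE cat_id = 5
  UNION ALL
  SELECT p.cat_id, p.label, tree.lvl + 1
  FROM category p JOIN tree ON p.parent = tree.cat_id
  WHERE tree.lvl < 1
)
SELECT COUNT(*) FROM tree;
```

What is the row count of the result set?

Base: cat_id=5 (Physics) at lvl 0.
Iteration 1: rows with parent in {5} -> Music (id 7, lvl 1), Books (id 8, lvl 1).
Iteration 2: lvl < 1 fails for all current rows; recursion stops.
Total rows emitted: 3.

3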